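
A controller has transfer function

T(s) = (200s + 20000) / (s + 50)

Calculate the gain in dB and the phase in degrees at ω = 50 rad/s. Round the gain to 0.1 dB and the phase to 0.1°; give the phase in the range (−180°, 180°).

50.0 dB, -18.4°

Substitute s = j50:
Numerator: 200(j50) + 20000 = 20000 + j10000
Denominator: (j50) + 50 = 50 + j50
|N| = √(20000² + 10000²) ≈ 22361, ∠N ≈ 26.57°
|D| = √(50² + 50²) ≈ 70.711, ∠D ≈ 45.00°
|T| = 22361 / 70.711 ≈ 316.23
Gain = 20 log₁₀(316.23) ≈ 50.00 dB
∠T = 26.57° − 45.00° = -18.43°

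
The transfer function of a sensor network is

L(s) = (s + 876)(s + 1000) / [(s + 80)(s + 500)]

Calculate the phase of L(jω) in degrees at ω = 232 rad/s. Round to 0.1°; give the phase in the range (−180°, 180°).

-68.0°

At s = jω = j232:
zero (s+876): 876 + j232 → |·| = √(876²+232²) = √821200 ≈ 906.2, ∠ = arctan(232/876) ≈ 14.83°
zero (s+1000): 1000 + j232 → |·| = √(1000²+232²) = √1053824 ≈ 1026.6, ∠ = arctan(232/1000) ≈ 13.06°
pole (s+80): 80 + j232 → |·| = √(80²+232²) = √60224 ≈ 245.41, ∠ = arctan(232/80) ≈ 70.97°
pole (s+500): 500 + j232 → |·| = √(500²+232²) = √303824 ≈ 551.2, ∠ = arctan(232/500) ≈ 24.89°
∠L = 27.89° − 95.86° = -67.97°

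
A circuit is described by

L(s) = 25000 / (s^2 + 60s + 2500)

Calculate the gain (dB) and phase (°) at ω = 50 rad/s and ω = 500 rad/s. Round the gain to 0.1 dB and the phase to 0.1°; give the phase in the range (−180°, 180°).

At s = jω = j50:
quadratic: (j50)² + 60·j50 + 2500 = 0 + j3000 → |·| ≈ 3000, ∠ ≈ 90.00°
|L| = 25000 / 3000 ≈ 8.3333
Gain = 20 log₁₀(8.3333) ≈ 18.42 dB
∠L = 0.00° − 90.00° = -90.00°

At s = jω = j500:
quadratic: (j500)² + 60·j500 + 2500 = -247500 + j30000 → |·| ≈ 2.4931e+05, ∠ ≈ 173.09°
|L| = 25000 / 2.4931e+05 ≈ 0.10028
Gain = 20 log₁₀(0.10028) ≈ -19.98 dB
∠L = 0.00° − 173.09° = -173.09°

ω = 50: 18.4 dB, -90.0°; ω = 500: -20.0 dB, -173.1°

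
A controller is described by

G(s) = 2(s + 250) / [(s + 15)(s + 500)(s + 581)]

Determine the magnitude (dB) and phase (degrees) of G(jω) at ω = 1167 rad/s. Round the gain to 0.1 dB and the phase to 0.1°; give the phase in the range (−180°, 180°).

At s = jω = j1167:
zero (s+250): 250 + j1167 → |·| = √(250²+1167²) = √1424389 ≈ 1193.5, ∠ = arctan(1167/250) ≈ 77.91°
pole (s+15): 15 + j1167 → |·| = √(15²+1167²) = √1362114 ≈ 1167.1, ∠ = arctan(1167/15) ≈ 89.26°
pole (s+500): 500 + j1167 → |·| = √(500²+1167²) = √1611889 ≈ 1269.6, ∠ = arctan(1167/500) ≈ 66.81°
pole (s+581): 581 + j1167 → |·| = √(581²+1167²) = √1699450 ≈ 1303.6, ∠ = arctan(1167/581) ≈ 63.53°
|G| = 2 · 1193.5 / 1.9316e+09 ≈ 1.2358e-06
Gain = 20 log₁₀(1.2358e-06) ≈ -118.16 dB
∠G = 77.91° − 219.60° = -141.69°

-118.2 dB, -141.7°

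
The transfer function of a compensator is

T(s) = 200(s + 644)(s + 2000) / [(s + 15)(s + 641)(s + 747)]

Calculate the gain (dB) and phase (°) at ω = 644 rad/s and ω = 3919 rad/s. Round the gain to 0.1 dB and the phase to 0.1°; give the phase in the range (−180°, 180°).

ω = 644: -3.6 dB, -111.7°; ω = 3919: -25.0 dB, -106.1°

At s = jω = j644:
zero (s+644): 644 + j644 → |·| = √(644²+644²) = √829472 ≈ 910.75, ∠ = arctan(644/644) ≈ 45.00°
zero (s+2000): 2000 + j644 → |·| = √(2000²+644²) = √4414736 ≈ 2101.1, ∠ = arctan(644/2000) ≈ 17.85°
pole (s+15): 15 + j644 → |·| = √(15²+644²) = √414961 ≈ 644.17, ∠ = arctan(644/15) ≈ 88.67°
pole (s+641): 641 + j644 → |·| = √(641²+644²) = √825617 ≈ 908.63, ∠ = arctan(644/641) ≈ 45.13°
pole (s+747): 747 + j644 → |·| = √(747²+644²) = √972745 ≈ 986.28, ∠ = arctan(644/747) ≈ 40.77°
|T| = 200 · 1.9136e+06 / 5.7728e+08 ≈ 0.66297
Gain = 20 log₁₀(0.66297) ≈ -3.57 dB
∠T = 62.85° − 174.57° = -111.72°

At s = jω = j3919:
zero (s+644): 644 + j3919 → |·| = √(644²+3919²) = √15773297 ≈ 3971.6, ∠ = arctan(3919/644) ≈ 80.67°
zero (s+2000): 2000 + j3919 → |·| = √(2000²+3919²) = √19358561 ≈ 4399.8, ∠ = arctan(3919/2000) ≈ 62.96°
pole (s+15): 15 + j3919 → |·| = √(15²+3919²) = √15358786 ≈ 3919, ∠ = arctan(3919/15) ≈ 89.78°
pole (s+641): 641 + j3919 → |·| = √(641²+3919²) = √15769442 ≈ 3971.1, ∠ = arctan(3919/641) ≈ 80.71°
pole (s+747): 747 + j3919 → |·| = √(747²+3919²) = √15916570 ≈ 3989.6, ∠ = arctan(3919/747) ≈ 79.21°
|T| = 200 · 1.7474e+07 / 6.2089e+10 ≈ 0.056287
Gain = 20 log₁₀(0.056287) ≈ -24.99 dB
∠T = 143.63° − 249.70° = -106.07°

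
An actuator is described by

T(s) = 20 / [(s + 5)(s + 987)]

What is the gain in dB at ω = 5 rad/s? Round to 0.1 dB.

-50.9 dB

At s = jω = j5:
pole (s+5): 5 + j5 → |·| = √(5²+5²) = √50 ≈ 7.0711, ∠ = arctan(5/5) ≈ 45.00°
pole (s+987): 987 + j5 → |·| = √(987²+5²) = √974194 ≈ 987.01, ∠ = arctan(5/987) ≈ 0.29°
|T| = 20 / 6979.2 ≈ 0.0028657
Gain = 20 log₁₀(0.0028657) ≈ -50.86 dB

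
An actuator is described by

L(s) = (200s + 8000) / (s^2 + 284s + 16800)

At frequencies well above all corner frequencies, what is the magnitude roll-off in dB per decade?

-20 dB/decade

Each pole contributes −20 dB/decade at high frequency; each zero contributes +20 dB/decade.
Net: 1 zero(s) − 2 pole(s) → -20 dB/decade.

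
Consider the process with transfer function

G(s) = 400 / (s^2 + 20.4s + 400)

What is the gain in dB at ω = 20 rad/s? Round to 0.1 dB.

-0.2 dB

At s = jω = j20:
quadratic: (j20)² + 20.4·j20 + 400 = 0 + j408 → |·| ≈ 408, ∠ ≈ 90.00°
|G| = 400 / 408 ≈ 0.98039
Gain = 20 log₁₀(0.98039) ≈ -0.17 dB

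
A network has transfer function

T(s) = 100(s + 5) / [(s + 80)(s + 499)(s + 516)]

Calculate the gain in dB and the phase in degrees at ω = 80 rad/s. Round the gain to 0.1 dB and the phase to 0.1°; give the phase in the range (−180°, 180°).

At s = jω = j80:
zero (s+5): 5 + j80 → |·| = √(5²+80²) = √6425 ≈ 80.156, ∠ = arctan(80/5) ≈ 86.42°
pole (s+80): 80 + j80 → |·| = √(80²+80²) = √12800 ≈ 113.14, ∠ = arctan(80/80) ≈ 45.00°
pole (s+499): 499 + j80 → |·| = √(499²+80²) = √255401 ≈ 505.37, ∠ = arctan(80/499) ≈ 9.11°
pole (s+516): 516 + j80 → |·| = √(516²+80²) = √272656 ≈ 522.16, ∠ = arctan(80/516) ≈ 8.81°
|T| = 100 · 80.156 / 2.9856e+07 ≈ 0.00026848
Gain = 20 log₁₀(0.00026848) ≈ -71.42 dB
∠T = 86.42° − 62.92° = 23.50°

-71.4 dB, 23.5°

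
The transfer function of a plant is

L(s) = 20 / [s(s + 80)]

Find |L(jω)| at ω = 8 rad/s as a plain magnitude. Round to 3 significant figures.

At s = jω = j8:
pole (s+80): 80 + j8 → |·| = √(80²+8²) = √6464 ≈ 80.399, ∠ = arctan(8/80) ≈ 5.71°
pole at origin: |s| = 8, ∠ = 90.00° (in denominator)
|L| = 20 / 643.19 ≈ 0.031095

0.0311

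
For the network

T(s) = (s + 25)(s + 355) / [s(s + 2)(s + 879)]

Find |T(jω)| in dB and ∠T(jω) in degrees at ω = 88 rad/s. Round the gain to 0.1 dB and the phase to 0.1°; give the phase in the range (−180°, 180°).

-46.2 dB, -96.4°

At s = jω = j88:
zero (s+25): 25 + j88 → |·| = √(25²+88²) = √8369 ≈ 91.482, ∠ = arctan(88/25) ≈ 74.14°
zero (s+355): 355 + j88 → |·| = √(355²+88²) = √133769 ≈ 365.74, ∠ = arctan(88/355) ≈ 13.92°
pole (s+2): 2 + j88 → |·| = √(2²+88²) = √7748 ≈ 88.023, ∠ = arctan(88/2) ≈ 88.70°
pole (s+879): 879 + j88 → |·| = √(879²+88²) = √780385 ≈ 883.39, ∠ = arctan(88/879) ≈ 5.72°
pole at origin: |s| = 88, ∠ = 90.00° (in denominator)
|T| = 1 · 33459 / 6.8428e+06 ≈ 0.0048897
Gain = 20 log₁₀(0.0048897) ≈ -46.21 dB
∠T = 88.06° − 184.42° = -96.36°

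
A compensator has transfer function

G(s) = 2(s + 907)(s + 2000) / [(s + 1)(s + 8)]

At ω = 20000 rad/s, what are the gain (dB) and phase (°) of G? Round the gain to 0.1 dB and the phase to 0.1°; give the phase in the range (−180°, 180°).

At s = jω = j20000:
zero (s+907): 907 + j20000 → |·| = √(907²+20000²) = √400822649 ≈ 20021, ∠ = arctan(20000/907) ≈ 87.40°
zero (s+2000): 2000 + j20000 → |·| = √(2000²+20000²) = √404000000 ≈ 20100, ∠ = arctan(20000/2000) ≈ 84.29°
pole (s+1): 1 + j20000 → |·| = √(1²+20000²) = √400000001 ≈ 20000, ∠ = arctan(20000/1) ≈ 90.00°
pole (s+8): 8 + j20000 → |·| = √(8²+20000²) = √400000064 ≈ 20000, ∠ = arctan(20000/8) ≈ 89.98°
|G| = 2 · 4.0242e+08 / 4e+08 ≈ 2.0121
Gain = 20 log₁₀(2.0121) ≈ 6.07 dB
∠G = 171.69° − 179.98° = -8.29°

6.1 dB, -8.3°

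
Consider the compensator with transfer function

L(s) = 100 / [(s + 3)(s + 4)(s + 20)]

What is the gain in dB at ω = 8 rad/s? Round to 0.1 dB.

-24.3 dB

At s = jω = j8:
pole (s+3): 3 + j8 → |·| = √(3²+8²) = √73 ≈ 8.544, ∠ = arctan(8/3) ≈ 69.44°
pole (s+4): 4 + j8 → |·| = √(4²+8²) = √80 ≈ 8.9443, ∠ = arctan(8/4) ≈ 63.43°
pole (s+20): 20 + j8 → |·| = √(20²+8²) = √464 ≈ 21.541, ∠ = arctan(8/20) ≈ 21.80°
|L| = 100 / 1646.2 ≈ 0.060746
Gain = 20 log₁₀(0.060746) ≈ -24.33 dB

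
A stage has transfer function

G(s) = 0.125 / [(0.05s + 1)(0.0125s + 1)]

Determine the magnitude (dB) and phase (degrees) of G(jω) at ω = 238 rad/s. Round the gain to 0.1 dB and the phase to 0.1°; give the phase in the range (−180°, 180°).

At ω = 238 rad/s:
pole (1 + j238·0.05) = 1 + j11.9 → |·| ≈ 11.942, ∠ ≈ 85.20°
pole (1 + j238·0.0125) = 1 + j2.975 → |·| ≈ 3.1386, ∠ ≈ 71.42°
|G| = 0.125 · 1 / (11.942 · 3.1386) ≈ 0.003335
Gain = 20 log₁₀(0.003335) ≈ -49.54 dB
∠G = (0°) − (85.20° + 71.42°) = -156.62°

-49.5 dB, -156.6°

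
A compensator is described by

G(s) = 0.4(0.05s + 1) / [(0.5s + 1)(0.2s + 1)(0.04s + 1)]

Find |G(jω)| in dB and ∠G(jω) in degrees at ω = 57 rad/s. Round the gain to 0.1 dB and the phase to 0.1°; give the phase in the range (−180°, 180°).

At ω = 57 rad/s:
zero (1 + j57·0.05) = 1 + j2.85 → |·| ≈ 3.0203, ∠ ≈ 70.67°
pole (1 + j57·0.5) = 1 + j28.5 → |·| ≈ 28.518, ∠ ≈ 87.99°
pole (1 + j57·0.2) = 1 + j11.4 → |·| ≈ 11.444, ∠ ≈ 84.99°
pole (1 + j57·0.04) = 1 + j2.28 → |·| ≈ 2.4897, ∠ ≈ 66.32°
|G| = 0.4 · 3.0203 / (28.518 · 11.444 · 2.4897) ≈ 0.0014868
Gain = 20 log₁₀(0.0014868) ≈ -56.55 dB
∠G = (70.67°) − (87.99° + 84.99° + 66.32°) = -168.63°

-56.6 dB, -168.6°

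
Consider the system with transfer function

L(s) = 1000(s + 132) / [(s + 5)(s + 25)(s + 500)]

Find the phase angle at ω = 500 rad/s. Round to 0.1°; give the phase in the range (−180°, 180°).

At s = jω = j500:
zero (s+132): 132 + j500 → |·| = √(132²+500²) = √267424 ≈ 517.13, ∠ = arctan(500/132) ≈ 75.21°
pole (s+5): 5 + j500 → |·| = √(5²+500²) = √250025 ≈ 500.02, ∠ = arctan(500/5) ≈ 89.43°
pole (s+25): 25 + j500 → |·| = √(25²+500²) = √250625 ≈ 500.62, ∠ = arctan(500/25) ≈ 87.14°
pole (s+500): 500 + j500 → |·| = √(500²+500²) = √500000 ≈ 707.11, ∠ = arctan(500/500) ≈ 45.00°
∠L = 75.21° − 221.57° = -146.36°

-146.4°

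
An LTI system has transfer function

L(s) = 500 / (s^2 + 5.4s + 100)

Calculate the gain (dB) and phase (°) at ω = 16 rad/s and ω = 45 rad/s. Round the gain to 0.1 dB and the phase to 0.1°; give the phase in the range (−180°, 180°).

ω = 16: 9.0 dB, -151.0°; ω = 45: -11.8 dB, -172.8°

At s = jω = j16:
quadratic: (j16)² + 5.4·j16 + 100 = -156 + j86.4 → |·| ≈ 178.33, ∠ ≈ 151.02°
|L| = 500 / 178.33 ≈ 2.8038
Gain = 20 log₁₀(2.8038) ≈ 8.95 dB
∠L = 0.00° − 151.02° = -151.02°

At s = jω = j45:
quadratic: (j45)² + 5.4·j45 + 100 = -1925 + j243 → |·| ≈ 1940.3, ∠ ≈ 172.81°
|L| = 500 / 1940.3 ≈ 0.25769
Gain = 20 log₁₀(0.25769) ≈ -11.78 dB
∠L = 0.00° − 172.81° = -172.81°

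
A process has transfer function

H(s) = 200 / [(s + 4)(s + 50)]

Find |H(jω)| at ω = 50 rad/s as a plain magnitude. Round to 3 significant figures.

At s = jω = j50:
pole (s+4): 4 + j50 → |·| = √(4²+50²) = √2516 ≈ 50.16, ∠ = arctan(50/4) ≈ 85.43°
pole (s+50): 50 + j50 → |·| = √(50²+50²) = √5000 ≈ 70.711, ∠ = arctan(50/50) ≈ 45.00°
|H| = 200 / 3546.9 ≈ 0.056387

0.0564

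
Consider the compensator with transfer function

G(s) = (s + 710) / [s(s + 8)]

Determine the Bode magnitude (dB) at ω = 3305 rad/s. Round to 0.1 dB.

-70.2 dB

At s = jω = j3305:
zero (s+710): 710 + j3305 → |·| = √(710²+3305²) = √11427125 ≈ 3380.4, ∠ = arctan(3305/710) ≈ 77.88°
pole (s+8): 8 + j3305 → |·| = √(8²+3305²) = √10923089 ≈ 3305, ∠ = arctan(3305/8) ≈ 89.86°
pole at origin: |s| = 3305, ∠ = 90.00° (in denominator)
|G| = 1 · 3380.4 / 1.0923e+07 ≈ 0.00030948
Gain = 20 log₁₀(0.00030948) ≈ -70.19 dB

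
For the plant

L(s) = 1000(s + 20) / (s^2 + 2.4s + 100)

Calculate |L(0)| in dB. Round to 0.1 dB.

L(0) = 1000·20 / 100 = 200
20 log₁₀(200) ≈ 46.02 dB

46.0 dB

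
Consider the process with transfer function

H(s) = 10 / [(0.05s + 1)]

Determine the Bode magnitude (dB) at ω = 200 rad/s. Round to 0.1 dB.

-0.0 dB

At ω = 200 rad/s:
pole (1 + j200·0.05) = 1 + j10 → |·| ≈ 10.05, ∠ ≈ 84.29°
|H| = 10 · 1 / (10.05) ≈ 0.99502
Gain = 20 log₁₀(0.99502) ≈ -0.04 dB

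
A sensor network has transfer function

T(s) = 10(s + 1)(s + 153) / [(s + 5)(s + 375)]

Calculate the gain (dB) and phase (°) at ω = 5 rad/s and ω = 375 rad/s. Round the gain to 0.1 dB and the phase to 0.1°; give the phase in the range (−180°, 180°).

ω = 5: 9.4 dB, 34.8°; ω = 375: 17.7 dB, 23.4°

At s = jω = j5:
zero (s+1): 1 + j5 → |·| = √(1²+5²) = √26 ≈ 5.099, ∠ = arctan(5/1) ≈ 78.69°
zero (s+153): 153 + j5 → |·| = √(153²+5²) = √23434 ≈ 153.08, ∠ = arctan(5/153) ≈ 1.87°
pole (s+5): 5 + j5 → |·| = √(5²+5²) = √50 ≈ 7.0711, ∠ = arctan(5/5) ≈ 45.00°
pole (s+375): 375 + j5 → |·| = √(375²+5²) = √140650 ≈ 375.03, ∠ = arctan(5/375) ≈ 0.76°
|T| = 10 · 780.55 / 2651.9 ≈ 2.9434
Gain = 20 log₁₀(2.9434) ≈ 9.38 dB
∠T = 80.56° − 45.76° = 34.80°

At s = jω = j375:
zero (s+1): 1 + j375 → |·| = √(1²+375²) = √140626 ≈ 375, ∠ = arctan(375/1) ≈ 89.85°
zero (s+153): 153 + j375 → |·| = √(153²+375²) = √164034 ≈ 405.01, ∠ = arctan(375/153) ≈ 67.80°
pole (s+5): 5 + j375 → |·| = √(5²+375²) = √140650 ≈ 375.03, ∠ = arctan(375/5) ≈ 89.24°
pole (s+375): 375 + j375 → |·| = √(375²+375²) = √281250 ≈ 530.33, ∠ = arctan(375/375) ≈ 45.00°
|T| = 10 · 1.5188e+05 / 1.9889e+05 ≈ 7.6364
Gain = 20 log₁₀(7.6364) ≈ 17.66 dB
∠T = 157.65° − 134.24° = 23.41°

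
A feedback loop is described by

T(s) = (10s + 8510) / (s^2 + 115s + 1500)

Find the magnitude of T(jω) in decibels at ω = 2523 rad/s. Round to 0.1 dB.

Substitute s = j2523:
Numerator: 10(j2523) + 8510 = 8510 + j25230
Denominator: (j2523)^2 + 115(j2523) + 1500 = -6364029 + j290145
|N| = √(8510² + 25230²) ≈ 26627, ∠N ≈ 71.36°
|D| = √(6364029² + 290145²) ≈ 6.3706e+06, ∠D ≈ 177.39°
|T| = 26627 / 6.3706e+06 ≈ 0.0041797
Gain = 20 log₁₀(0.0041797) ≈ -47.58 dB

-47.6 dB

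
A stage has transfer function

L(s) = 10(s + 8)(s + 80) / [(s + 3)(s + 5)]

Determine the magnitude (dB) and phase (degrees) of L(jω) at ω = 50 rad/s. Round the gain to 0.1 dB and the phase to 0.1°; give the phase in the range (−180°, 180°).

25.6 dB, -57.9°

At s = jω = j50:
zero (s+8): 8 + j50 → |·| = √(8²+50²) = √2564 ≈ 50.636, ∠ = arctan(50/8) ≈ 80.91°
zero (s+80): 80 + j50 → |·| = √(80²+50²) = √8900 ≈ 94.34, ∠ = arctan(50/80) ≈ 32.01°
pole (s+3): 3 + j50 → |·| = √(3²+50²) = √2509 ≈ 50.09, ∠ = arctan(50/3) ≈ 86.57°
pole (s+5): 5 + j50 → |·| = √(5²+50²) = √2525 ≈ 50.249, ∠ = arctan(50/5) ≈ 84.29°
|L| = 10 · 4777 / 2517 ≈ 18.979
Gain = 20 log₁₀(18.979) ≈ 25.57 dB
∠L = 112.92° − 170.86° = -57.94°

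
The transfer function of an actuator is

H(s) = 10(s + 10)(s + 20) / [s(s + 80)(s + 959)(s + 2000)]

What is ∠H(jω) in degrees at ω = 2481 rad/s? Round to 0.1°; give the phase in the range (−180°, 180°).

At s = jω = j2481:
zero (s+10): 10 + j2481 → |·| = √(10²+2481²) = √6155461 ≈ 2481, ∠ = arctan(2481/10) ≈ 89.77°
zero (s+20): 20 + j2481 → |·| = √(20²+2481²) = √6155761 ≈ 2481.1, ∠ = arctan(2481/20) ≈ 89.54°
pole (s+80): 80 + j2481 → |·| = √(80²+2481²) = √6161761 ≈ 2482.3, ∠ = arctan(2481/80) ≈ 88.15°
pole (s+959): 959 + j2481 → |·| = √(959²+2481²) = √7075042 ≈ 2659.9, ∠ = arctan(2481/959) ≈ 68.87°
pole (s+2000): 2000 + j2481 → |·| = √(2000²+2481²) = √10155361 ≈ 3186.7, ∠ = arctan(2481/2000) ≈ 51.13°
pole at origin: |s| = 2481, ∠ = 90.00° (in denominator)
∠H = 179.31° − 298.15° = -118.84°

-118.8°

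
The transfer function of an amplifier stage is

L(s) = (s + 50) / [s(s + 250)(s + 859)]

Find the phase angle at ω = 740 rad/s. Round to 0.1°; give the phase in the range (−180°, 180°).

At s = jω = j740:
zero (s+50): 50 + j740 → |·| = √(50²+740²) = √550100 ≈ 741.69, ∠ = arctan(740/50) ≈ 86.13°
pole (s+250): 250 + j740 → |·| = √(250²+740²) = √610100 ≈ 781.09, ∠ = arctan(740/250) ≈ 71.33°
pole (s+859): 859 + j740 → |·| = √(859²+740²) = √1285481 ≈ 1133.8, ∠ = arctan(740/859) ≈ 40.74°
pole at origin: |s| = 740, ∠ = 90.00° (in denominator)
∠L = 86.13° − 202.07° = -115.94°

-115.9°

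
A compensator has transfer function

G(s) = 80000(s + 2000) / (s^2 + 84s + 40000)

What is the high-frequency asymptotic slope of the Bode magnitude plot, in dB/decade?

Each pole contributes −20 dB/decade at high frequency; each zero contributes +20 dB/decade.
Net: 1 zero(s) − 2 pole(s) → -20 dB/decade.

-20 dB/decade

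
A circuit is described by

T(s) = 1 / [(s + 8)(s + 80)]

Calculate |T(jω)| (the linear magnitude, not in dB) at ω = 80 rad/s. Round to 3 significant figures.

0.000110

At s = jω = j80:
pole (s+8): 8 + j80 → |·| = √(8²+80²) = √6464 ≈ 80.399, ∠ = arctan(80/8) ≈ 84.29°
pole (s+80): 80 + j80 → |·| = √(80²+80²) = √12800 ≈ 113.14, ∠ = arctan(80/80) ≈ 45.00°
|T| = 1 / 9096.3 ≈ 0.00010993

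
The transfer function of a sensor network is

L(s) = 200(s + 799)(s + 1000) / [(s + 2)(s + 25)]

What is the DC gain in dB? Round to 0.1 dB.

130.1 dB

L(0) = 200·799·1000 / (2·25) = 3.196e+06
20 log₁₀(3.196e+06) ≈ 130.09 dB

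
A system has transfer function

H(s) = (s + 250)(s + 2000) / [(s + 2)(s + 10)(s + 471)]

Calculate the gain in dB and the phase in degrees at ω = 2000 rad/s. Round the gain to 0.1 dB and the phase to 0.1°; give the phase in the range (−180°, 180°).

At s = jω = j2000:
zero (s+250): 250 + j2000 → |·| = √(250²+2000²) = √4062500 ≈ 2015.6, ∠ = arctan(2000/250) ≈ 82.87°
zero (s+2000): 2000 + j2000 → |·| = √(2000²+2000²) = √8000000 ≈ 2828.4, ∠ = arctan(2000/2000) ≈ 45.00°
pole (s+2): 2 + j2000 → |·| = √(2²+2000²) = √4000004 ≈ 2000, ∠ = arctan(2000/2) ≈ 89.94°
pole (s+10): 10 + j2000 → |·| = √(10²+2000²) = √4000100 ≈ 2000, ∠ = arctan(2000/10) ≈ 89.71°
pole (s+471): 471 + j2000 → |·| = √(471²+2000²) = √4221841 ≈ 2054.7, ∠ = arctan(2000/471) ≈ 76.75°
|H| = 1 · 5.7009e+06 / 8.2188e+09 ≈ 0.00069364
Gain = 20 log₁₀(0.00069364) ≈ -63.18 dB
∠H = 127.87° − 256.40° = -128.53°

-63.2 dB, -128.5°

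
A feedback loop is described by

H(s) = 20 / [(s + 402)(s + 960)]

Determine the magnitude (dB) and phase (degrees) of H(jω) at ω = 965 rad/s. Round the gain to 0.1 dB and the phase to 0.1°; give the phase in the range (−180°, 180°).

At s = jω = j965:
pole (s+402): 402 + j965 → |·| = √(402²+965²) = √1092829 ≈ 1045.4, ∠ = arctan(965/402) ≈ 67.38°
pole (s+960): 960 + j965 → |·| = √(960²+965²) = √1852825 ≈ 1361.2, ∠ = arctan(965/960) ≈ 45.15°
|H| = 20 / 1.423e+06 ≈ 1.4055e-05
Gain = 20 log₁₀(1.4055e-05) ≈ -97.04 dB
∠H = 0.00° − 112.53° = -112.53°

-97.0 dB, -112.5°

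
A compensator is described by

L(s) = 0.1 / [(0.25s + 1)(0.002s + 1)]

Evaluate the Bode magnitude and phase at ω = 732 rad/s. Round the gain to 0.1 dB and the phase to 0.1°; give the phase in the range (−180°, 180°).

At ω = 732 rad/s:
pole (1 + j732·0.25) = 1 + j183 → |·| ≈ 183, ∠ ≈ 89.69°
pole (1 + j732·0.002) = 1 + j1.464 → |·| ≈ 1.7729, ∠ ≈ 55.66°
|L| = 0.1 · 1 / (183 · 1.7729) ≈ 0.00030822
Gain = 20 log₁₀(0.00030822) ≈ -70.22 dB
∠L = (0°) − (89.69° + 55.66°) = -145.35°

-70.2 dB, -145.4°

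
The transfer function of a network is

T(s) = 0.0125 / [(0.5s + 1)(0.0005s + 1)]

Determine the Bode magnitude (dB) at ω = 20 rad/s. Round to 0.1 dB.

At ω = 20 rad/s:
pole (1 + j20·0.5) = 1 + j10 → |·| ≈ 10.05, ∠ ≈ 84.29°
pole (1 + j20·0.0005) = 1 + j0.01 → |·| ≈ 1, ∠ ≈ 0.57°
|T| = 0.0125 · 1 / (10.05 · 1) ≈ 0.0012438
Gain = 20 log₁₀(0.0012438) ≈ -58.10 dB

-58.1 dB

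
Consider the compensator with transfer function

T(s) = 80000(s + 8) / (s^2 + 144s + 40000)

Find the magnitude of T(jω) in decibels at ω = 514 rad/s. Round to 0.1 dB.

At s = jω = j514:
zero (s+8): 8 + j514 → |·| = √(8²+514²) = √264260 ≈ 514.06, ∠ = arctan(514/8) ≈ 89.11°
quadratic: (j514)² + 144·j514 + 40000 = -224196 + j74016 → |·| ≈ 2.361e+05, ∠ ≈ 161.73°
|T| = 80000 · 514.06 / 2.361e+05 ≈ 174.18
Gain = 20 log₁₀(174.18) ≈ 44.82 dB

44.8 dB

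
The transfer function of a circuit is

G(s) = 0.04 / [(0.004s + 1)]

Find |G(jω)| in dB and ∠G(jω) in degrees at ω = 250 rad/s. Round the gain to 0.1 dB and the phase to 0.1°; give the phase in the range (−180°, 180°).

-31.0 dB, -45.0°

At ω = 250 rad/s:
pole (1 + j250·0.004) = 1 + j1 → |·| ≈ 1.4142, ∠ ≈ 45.00°
|G| = 0.04 · 1 / (1.4142) ≈ 0.028285
Gain = 20 log₁₀(0.028285) ≈ -30.97 dB
∠G = (0°) − (45.00°) = -45.00°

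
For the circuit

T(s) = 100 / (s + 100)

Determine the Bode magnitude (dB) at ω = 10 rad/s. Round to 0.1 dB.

Substitute s = j10:
Numerator: 100 = 100 + j0
Denominator: (j10) + 100 = 100 + j10
|N| = √(100² + 0²) ≈ 100, ∠N ≈ 0.00°
|D| = √(100² + 10²) ≈ 100.5, ∠D ≈ 5.71°
|T| = 100 / 100.5 ≈ 0.99502
Gain = 20 log₁₀(0.99502) ≈ -0.04 dB

-0.0 dB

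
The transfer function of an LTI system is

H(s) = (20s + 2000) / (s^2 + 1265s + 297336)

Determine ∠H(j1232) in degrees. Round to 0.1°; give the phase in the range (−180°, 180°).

-42.7°

Substitute s = j1232:
Numerator: 20(j1232) + 2000 = 2000 + j24640
Denominator: (j1232)^2 + 1265(j1232) + 297336 = -1220488 + j1558480
|N| = √(2000² + 24640²) ≈ 24721, ∠N ≈ 85.36°
|D| = √(1220488² + 1558480²) ≈ 1.9795e+06, ∠D ≈ 128.07°
∠H = 85.36° − 128.07° = -42.71°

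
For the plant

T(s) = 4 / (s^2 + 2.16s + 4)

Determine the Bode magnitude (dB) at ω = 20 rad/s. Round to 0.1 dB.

-40.0 dB

At s = jω = j20:
quadratic: (j20)² + 2.16·j20 + 4 = -396 + j43.2 → |·| ≈ 398.35, ∠ ≈ 173.77°
|T| = 4 / 398.35 ≈ 0.010041
Gain = 20 log₁₀(0.010041) ≈ -39.96 dB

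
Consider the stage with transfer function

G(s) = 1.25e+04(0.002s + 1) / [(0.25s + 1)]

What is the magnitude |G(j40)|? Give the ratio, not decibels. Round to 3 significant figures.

1.25e+03

At ω = 40 rad/s:
zero (1 + j40·0.002) = 1 + j0.08 → |·| ≈ 1.0032, ∠ ≈ 4.57°
pole (1 + j40·0.25) = 1 + j10 → |·| ≈ 10.05, ∠ ≈ 84.29°
|G| = 1.25e+04 · 1.0032 / (10.05) ≈ 1247.8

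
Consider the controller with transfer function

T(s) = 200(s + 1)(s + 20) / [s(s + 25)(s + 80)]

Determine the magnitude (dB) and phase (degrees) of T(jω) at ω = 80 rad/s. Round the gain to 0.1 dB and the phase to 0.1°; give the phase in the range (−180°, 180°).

4.8 dB, -42.4°

At s = jω = j80:
zero (s+1): 1 + j80 → |·| = √(1²+80²) = √6401 ≈ 80.006, ∠ = arctan(80/1) ≈ 89.28°
zero (s+20): 20 + j80 → |·| = √(20²+80²) = √6800 ≈ 82.462, ∠ = arctan(80/20) ≈ 75.96°
pole (s+25): 25 + j80 → |·| = √(25²+80²) = √7025 ≈ 83.815, ∠ = arctan(80/25) ≈ 72.65°
pole (s+80): 80 + j80 → |·| = √(80²+80²) = √12800 ≈ 113.14, ∠ = arctan(80/80) ≈ 45.00°
pole at origin: |s| = 80, ∠ = 90.00° (in denominator)
|T| = 200 · 6597.5 / 7.5863e+05 ≈ 1.7393
Gain = 20 log₁₀(1.7393) ≈ 4.81 dB
∠T = 165.24° − 207.65° = -42.41°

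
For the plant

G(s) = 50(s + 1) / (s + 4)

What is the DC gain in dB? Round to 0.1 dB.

G(0) = 50·1 / (4) = 12.5
20 log₁₀(12.5) ≈ 21.94 dB

21.9 dB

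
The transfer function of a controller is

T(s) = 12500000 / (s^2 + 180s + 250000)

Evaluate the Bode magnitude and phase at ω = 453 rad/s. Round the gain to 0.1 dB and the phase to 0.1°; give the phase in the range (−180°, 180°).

At s = jω = j453:
quadratic: (j453)² + 180·j453 + 250000 = 44791 + j81540 → |·| ≈ 93032, ∠ ≈ 61.22°
|T| = 12500000 / 93032 ≈ 134.36
Gain = 20 log₁₀(134.36) ≈ 42.57 dB
∠T = 0.00° − 61.22° = -61.22°

42.6 dB, -61.2°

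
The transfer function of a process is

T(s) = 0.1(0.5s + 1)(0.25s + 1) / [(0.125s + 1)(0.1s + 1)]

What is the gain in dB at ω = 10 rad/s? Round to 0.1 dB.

At ω = 10 rad/s:
zero (1 + j10·0.5) = 1 + j5 → |·| ≈ 5.099, ∠ ≈ 78.69°
zero (1 + j10·0.25) = 1 + j2.5 → |·| ≈ 2.6926, ∠ ≈ 68.20°
pole (1 + j10·0.125) = 1 + j1.25 → |·| ≈ 1.6008, ∠ ≈ 51.34°
pole (1 + j10·0.1) = 1 + j1 → |·| ≈ 1.4142, ∠ ≈ 45.00°
|T| = 0.1 · 5.099 · 2.6926 / (1.6008 · 1.4142) ≈ 0.60647
Gain = 20 log₁₀(0.60647) ≈ -4.34 dB

-4.3 dB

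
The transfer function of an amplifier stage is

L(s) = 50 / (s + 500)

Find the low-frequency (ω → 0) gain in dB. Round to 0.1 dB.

-20.0 dB

L(0) = 50 / (500) = 0.1
20 log₁₀(0.1) ≈ -20.00 dB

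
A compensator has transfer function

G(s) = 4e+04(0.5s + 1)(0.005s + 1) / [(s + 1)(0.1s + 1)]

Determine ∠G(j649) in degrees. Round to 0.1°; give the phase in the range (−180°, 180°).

-16.3°

At ω = 649 rad/s:
zero (1 + j649·0.5) = 1 + j324.5 → |·| ≈ 324.5, ∠ ≈ 89.82°
zero (1 + j649·0.005) = 1 + j3.245 → |·| ≈ 3.3956, ∠ ≈ 72.87°
pole (1 + j649·1) = 1 + j649 → |·| ≈ 649, ∠ ≈ 89.91°
pole (1 + j649·0.1) = 1 + j64.9 → |·| ≈ 64.908, ∠ ≈ 89.12°
∠G = (89.82° + 72.87°) − (89.91° + 89.12°) = -16.34°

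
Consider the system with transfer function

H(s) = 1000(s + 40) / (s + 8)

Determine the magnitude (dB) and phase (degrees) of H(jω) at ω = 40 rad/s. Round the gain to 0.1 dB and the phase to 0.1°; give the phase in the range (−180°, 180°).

At s = jω = j40:
zero (s+40): 40 + j40 → |·| = √(40²+40²) = √3200 ≈ 56.569, ∠ = arctan(40/40) ≈ 45.00°
pole (s+8): 8 + j40 → |·| = √(8²+40²) = √1664 ≈ 40.792, ∠ = arctan(40/8) ≈ 78.69°
|H| = 1000 · 56.569 / 40.792 ≈ 1386.8
Gain = 20 log₁₀(1386.8) ≈ 62.84 dB
∠H = 45.00° − 78.69° = -33.69°

62.8 dB, -33.7°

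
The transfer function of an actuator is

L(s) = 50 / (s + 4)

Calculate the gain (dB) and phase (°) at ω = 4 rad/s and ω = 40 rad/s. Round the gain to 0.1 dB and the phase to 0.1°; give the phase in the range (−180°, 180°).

ω = 4: 18.9 dB, -45.0°; ω = 40: 1.9 dB, -84.3°

At s = jω = j4:
pole (s+4): 4 + j4 → |·| = √(4²+4²) = √32 ≈ 5.6569, ∠ = arctan(4/4) ≈ 45.00°
|L| = 50 / 5.6569 ≈ 8.8388
Gain = 20 log₁₀(8.8388) ≈ 18.93 dB
∠L = 0.00° − 45.00° = -45.00°

At s = jω = j40:
pole (s+4): 4 + j40 → |·| = √(4²+40²) = √1616 ≈ 40.2, ∠ = arctan(40/4) ≈ 84.29°
|L| = 50 / 40.2 ≈ 1.2438
Gain = 20 log₁₀(1.2438) ≈ 1.90 dB
∠L = 0.00° − 84.29° = -84.29°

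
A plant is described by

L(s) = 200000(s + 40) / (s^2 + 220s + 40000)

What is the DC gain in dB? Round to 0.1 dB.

L(0) = 200000·40 / 40000 = 200
20 log₁₀(200) ≈ 46.02 dB

46.0 dB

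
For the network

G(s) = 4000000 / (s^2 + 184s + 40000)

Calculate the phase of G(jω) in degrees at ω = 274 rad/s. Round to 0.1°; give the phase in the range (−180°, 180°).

-124.8°

At s = jω = j274:
quadratic: (j274)² + 184·j274 + 40000 = -35076 + j50416 → |·| ≈ 61417, ∠ ≈ 124.83°
∠G = 0.00° − 124.83° = -124.83°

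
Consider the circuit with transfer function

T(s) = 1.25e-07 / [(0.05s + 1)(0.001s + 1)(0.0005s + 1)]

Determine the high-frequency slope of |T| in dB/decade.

-60 dB/decade

Each pole contributes −20 dB/decade at high frequency; each zero contributes +20 dB/decade.
Net: 0 zero(s) − 3 pole(s) → -60 dB/decade.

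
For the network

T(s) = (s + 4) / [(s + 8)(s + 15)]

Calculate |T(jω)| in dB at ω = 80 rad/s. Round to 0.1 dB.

-38.2 dB

At s = jω = j80:
zero (s+4): 4 + j80 → |·| = √(4²+80²) = √6416 ≈ 80.1, ∠ = arctan(80/4) ≈ 87.14°
pole (s+8): 8 + j80 → |·| = √(8²+80²) = √6464 ≈ 80.399, ∠ = arctan(80/8) ≈ 84.29°
pole (s+15): 15 + j80 → |·| = √(15²+80²) = √6625 ≈ 81.394, ∠ = arctan(80/15) ≈ 79.38°
|T| = 1 · 80.1 / 6544 ≈ 0.01224
Gain = 20 log₁₀(0.01224) ≈ -38.24 dB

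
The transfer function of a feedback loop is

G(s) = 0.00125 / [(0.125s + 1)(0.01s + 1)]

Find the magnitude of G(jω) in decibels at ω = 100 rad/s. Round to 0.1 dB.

At ω = 100 rad/s:
pole (1 + j100·0.125) = 1 + j12.5 → |·| ≈ 12.54, ∠ ≈ 85.43°
pole (1 + j100·0.01) = 1 + j1 → |·| ≈ 1.4142, ∠ ≈ 45.00°
|G| = 0.00125 · 1 / (12.54 · 1.4142) ≈ 7.0486e-05
Gain = 20 log₁₀(7.0486e-05) ≈ -83.04 dB

-83.0 dB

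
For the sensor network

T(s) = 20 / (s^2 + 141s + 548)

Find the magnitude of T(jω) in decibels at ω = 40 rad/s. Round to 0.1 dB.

-49.2 dB

Substitute s = j40:
Numerator: 20 = 20 + j0
Denominator: (j40)^2 + 141(j40) + 548 = -1052 + j5640
|N| = √(20² + 0²) ≈ 20, ∠N ≈ 0.00°
|D| = √(1052² + 5640²) ≈ 5737.3, ∠D ≈ 100.57°
|T| = 20 / 5737.3 ≈ 0.003486
Gain = 20 log₁₀(0.003486) ≈ -49.15 dB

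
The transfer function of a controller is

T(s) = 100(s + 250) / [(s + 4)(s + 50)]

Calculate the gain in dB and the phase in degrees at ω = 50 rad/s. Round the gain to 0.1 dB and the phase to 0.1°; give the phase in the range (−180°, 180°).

17.1 dB, -119.1°

At s = jω = j50:
zero (s+250): 250 + j50 → |·| = √(250²+50²) = √65000 ≈ 254.95, ∠ = arctan(50/250) ≈ 11.31°
pole (s+4): 4 + j50 → |·| = √(4²+50²) = √2516 ≈ 50.16, ∠ = arctan(50/4) ≈ 85.43°
pole (s+50): 50 + j50 → |·| = √(50²+50²) = √5000 ≈ 70.711, ∠ = arctan(50/50) ≈ 45.00°
|T| = 100 · 254.95 / 3546.9 ≈ 7.188
Gain = 20 log₁₀(7.188) ≈ 17.13 dB
∠T = 11.31° − 130.43° = -119.12°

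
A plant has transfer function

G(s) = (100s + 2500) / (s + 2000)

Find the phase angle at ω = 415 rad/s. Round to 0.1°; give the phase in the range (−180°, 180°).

74.8°

Substitute s = j415:
Numerator: 100(j415) + 2500 = 2500 + j41500
Denominator: (j415) + 2000 = 2000 + j415
|N| = √(2500² + 41500²) ≈ 41575, ∠N ≈ 86.55°
|D| = √(2000² + 415²) ≈ 2042.6, ∠D ≈ 11.72°
∠G = 86.55° − 11.72° = 74.83°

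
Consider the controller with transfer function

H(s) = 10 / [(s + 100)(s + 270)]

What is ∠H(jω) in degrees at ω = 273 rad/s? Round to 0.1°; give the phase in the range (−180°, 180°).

At s = jω = j273:
pole (s+100): 100 + j273 → |·| = √(100²+273²) = √84529 ≈ 290.74, ∠ = arctan(273/100) ≈ 69.88°
pole (s+270): 270 + j273 → |·| = √(270²+273²) = √147429 ≈ 383.96, ∠ = arctan(273/270) ≈ 45.32°
∠H = 0.00° − 115.20° = -115.20°

-115.2°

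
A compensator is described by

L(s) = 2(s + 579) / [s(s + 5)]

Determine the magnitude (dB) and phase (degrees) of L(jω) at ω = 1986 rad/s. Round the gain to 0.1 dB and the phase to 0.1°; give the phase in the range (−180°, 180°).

-59.6 dB, -106.1°

At s = jω = j1986:
zero (s+579): 579 + j1986 → |·| = √(579²+1986²) = √4279437 ≈ 2068.7, ∠ = arctan(1986/579) ≈ 73.75°
pole (s+5): 5 + j1986 → |·| = √(5²+1986²) = √3944221 ≈ 1986, ∠ = arctan(1986/5) ≈ 89.86°
pole at origin: |s| = 1986, ∠ = 90.00° (in denominator)
|L| = 2 · 2068.7 / 3.9442e+06 ≈ 0.001049
Gain = 20 log₁₀(0.001049) ≈ -59.58 dB
∠L = 73.75° − 179.86° = -106.11°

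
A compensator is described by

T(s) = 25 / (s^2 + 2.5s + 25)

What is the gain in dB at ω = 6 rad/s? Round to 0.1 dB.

2.6 dB

At s = jω = j6:
quadratic: (j6)² + 2.5·j6 + 25 = -11 + j15 → |·| ≈ 18.601, ∠ ≈ 126.25°
|T| = 25 / 18.601 ≈ 1.344
Gain = 20 log₁₀(1.344) ≈ 2.57 dB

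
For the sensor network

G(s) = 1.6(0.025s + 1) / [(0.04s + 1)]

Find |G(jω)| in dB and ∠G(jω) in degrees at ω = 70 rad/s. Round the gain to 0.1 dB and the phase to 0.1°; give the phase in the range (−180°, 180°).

0.7 dB, -10.1°

At ω = 70 rad/s:
zero (1 + j70·0.025) = 1 + j1.75 → |·| ≈ 2.0156, ∠ ≈ 60.26°
pole (1 + j70·0.04) = 1 + j2.8 → |·| ≈ 2.9732, ∠ ≈ 70.35°
|G| = 1.6 · 2.0156 / (2.9732) ≈ 1.0847
Gain = 20 log₁₀(1.0847) ≈ 0.71 dB
∠G = (60.26°) − (70.35°) = -10.09°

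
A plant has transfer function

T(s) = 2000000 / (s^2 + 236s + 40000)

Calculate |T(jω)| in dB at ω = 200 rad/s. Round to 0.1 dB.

32.5 dB

At s = jω = j200:
quadratic: (j200)² + 236·j200 + 40000 = 0 + j47200 → |·| ≈ 47200, ∠ ≈ 90.00°
|T| = 2000000 / 47200 ≈ 42.373
Gain = 20 log₁₀(42.373) ≈ 32.54 dB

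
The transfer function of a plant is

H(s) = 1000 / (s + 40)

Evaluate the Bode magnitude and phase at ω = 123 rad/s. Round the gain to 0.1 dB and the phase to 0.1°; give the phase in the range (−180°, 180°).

17.8 dB, -72.0°

Substitute s = j123:
Numerator: 1000 = 1000 + j0
Denominator: (j123) + 40 = 40 + j123
|N| = √(1000² + 0²) ≈ 1000, ∠N ≈ 0.00°
|D| = √(40² + 123²) ≈ 129.34, ∠D ≈ 71.99°
|H| = 1000 / 129.34 ≈ 7.7316
Gain = 20 log₁₀(7.7316) ≈ 17.77 dB
∠H = 0.00° − 71.99° = -71.99°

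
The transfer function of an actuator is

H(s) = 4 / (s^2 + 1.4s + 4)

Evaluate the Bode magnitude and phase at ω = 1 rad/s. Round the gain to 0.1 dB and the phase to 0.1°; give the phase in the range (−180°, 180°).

1.6 dB, -25.0°

At s = jω = j1:
quadratic: (j1)² + 1.4·j1 + 4 = 3 + j1.4 → |·| ≈ 3.3106, ∠ ≈ 25.02°
|H| = 4 / 3.3106 ≈ 1.2082
Gain = 20 log₁₀(1.2082) ≈ 1.64 dB
∠H = 0.00° − 25.02° = -25.02°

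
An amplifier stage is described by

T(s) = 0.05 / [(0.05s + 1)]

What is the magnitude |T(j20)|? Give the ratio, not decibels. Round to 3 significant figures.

At ω = 20 rad/s:
pole (1 + j20·0.05) = 1 + j1 → |·| ≈ 1.4142, ∠ ≈ 45.00°
|T| = 0.05 · 1 / (1.4142) ≈ 0.035356

0.0354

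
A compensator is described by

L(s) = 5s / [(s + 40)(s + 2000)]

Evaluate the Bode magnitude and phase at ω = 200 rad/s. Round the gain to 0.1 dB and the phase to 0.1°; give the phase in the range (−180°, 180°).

-52.3 dB, 5.6°

At s = jω = j200:
zero at origin: s = j200 → |·| = 200, ∠ = 90.00°
pole (s+40): 40 + j200 → |·| = √(40²+200²) = √41600 ≈ 203.96, ∠ = arctan(200/40) ≈ 78.69°
pole (s+2000): 2000 + j200 → |·| = √(2000²+200²) = √4040000 ≈ 2010, ∠ = arctan(200/2000) ≈ 5.71°
|L| = 5 · 200 / 4.0996e+05 ≈ 0.0024393
Gain = 20 log₁₀(0.0024393) ≈ -52.25 dB
∠L = 90.00° − 84.40° = 5.60°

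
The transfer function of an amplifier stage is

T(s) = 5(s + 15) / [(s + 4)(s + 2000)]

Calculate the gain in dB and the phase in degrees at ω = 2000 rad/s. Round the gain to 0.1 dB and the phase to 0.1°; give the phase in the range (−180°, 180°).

At s = jω = j2000:
zero (s+15): 15 + j2000 → |·| = √(15²+2000²) = √4000225 ≈ 2000.1, ∠ = arctan(2000/15) ≈ 89.57°
pole (s+4): 4 + j2000 → |·| = √(4²+2000²) = √4000016 ≈ 2000, ∠ = arctan(2000/4) ≈ 89.89°
pole (s+2000): 2000 + j2000 → |·| = √(2000²+2000²) = √8000000 ≈ 2828.4, ∠ = arctan(2000/2000) ≈ 45.00°
|T| = 5 · 2000.1 / 5.6568e+06 ≈ 0.0017679
Gain = 20 log₁₀(0.0017679) ≈ -55.05 dB
∠T = 89.57° − 134.89° = -45.32°

-55.1 dB, -45.3°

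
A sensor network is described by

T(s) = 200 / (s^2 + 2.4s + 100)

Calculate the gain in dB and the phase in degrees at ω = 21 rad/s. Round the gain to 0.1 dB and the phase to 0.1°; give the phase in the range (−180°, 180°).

-4.7 dB, -171.6°

At s = jω = j21:
quadratic: (j21)² + 2.4·j21 + 100 = -341 + j50.4 → |·| ≈ 344.7, ∠ ≈ 171.59°
|T| = 200 / 344.7 ≈ 0.58021
Gain = 20 log₁₀(0.58021) ≈ -4.73 dB
∠T = 0.00° − 171.59° = -171.59°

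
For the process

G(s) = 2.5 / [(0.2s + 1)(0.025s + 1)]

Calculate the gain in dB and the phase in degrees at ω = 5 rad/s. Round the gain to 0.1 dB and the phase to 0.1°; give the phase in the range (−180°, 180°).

At ω = 5 rad/s:
pole (1 + j5·0.2) = 1 + j1 → |·| ≈ 1.4142, ∠ ≈ 45.00°
pole (1 + j5·0.025) = 1 + j0.125 → |·| ≈ 1.0078, ∠ ≈ 7.13°
|G| = 2.5 · 1 / (1.4142 · 1.0078) ≈ 1.7541
Gain = 20 log₁₀(1.7541) ≈ 4.88 dB
∠G = (0°) − (45.00° + 7.13°) = -52.13°

4.9 dB, -52.1°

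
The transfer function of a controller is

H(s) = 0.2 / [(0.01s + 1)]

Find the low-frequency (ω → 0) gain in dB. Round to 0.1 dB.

H(0) = 0.2 · 1 / 1 = 0.2
20 log₁₀(0.2) ≈ -13.98 dB

-14.0 dB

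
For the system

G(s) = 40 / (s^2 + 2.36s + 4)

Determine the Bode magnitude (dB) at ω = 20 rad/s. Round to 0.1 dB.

-20.0 dB

At s = jω = j20:
quadratic: (j20)² + 2.36·j20 + 4 = -396 + j47.2 → |·| ≈ 398.8, ∠ ≈ 173.20°
|G| = 40 / 398.8 ≈ 0.1003
Gain = 20 log₁₀(0.1003) ≈ -19.97 dB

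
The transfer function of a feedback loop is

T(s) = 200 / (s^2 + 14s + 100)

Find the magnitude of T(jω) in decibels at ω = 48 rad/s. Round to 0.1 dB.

At s = jω = j48:
quadratic: (j48)² + 14·j48 + 100 = -2204 + j672 → |·| ≈ 2304.2, ∠ ≈ 163.04°
|T| = 200 / 2304.2 ≈ 0.086798
Gain = 20 log₁₀(0.086798) ≈ -21.23 dB

-21.2 dB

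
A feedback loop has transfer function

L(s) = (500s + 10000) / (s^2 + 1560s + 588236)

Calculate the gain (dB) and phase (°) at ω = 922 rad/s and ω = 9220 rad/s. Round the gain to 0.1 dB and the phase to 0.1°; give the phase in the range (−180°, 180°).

Substitute s = j922:
Numerator: 500(j922) + 10000 = 10000 + j461000
Denominator: (j922)^2 + 1560(j922) + 588236 = -261848 + j1438320
|N| = √(10000² + 461000²) ≈ 4.6111e+05, ∠N ≈ 88.76°
|D| = √(261848² + 1438320²) ≈ 1.462e+06, ∠D ≈ 100.32°
|L| = 4.6111e+05 / 1.462e+06 ≈ 0.3154
Gain = 20 log₁₀(0.3154) ≈ -10.02 dB
∠L = 88.76° − 100.32° = -11.56°

Substitute s = j9220:
Numerator: 500(j9220) + 10000 = 10000 + j4610000
Denominator: (j9220)^2 + 1560(j9220) + 588236 = -84420164 + j14383200
|N| = √(10000² + 4610000²) ≈ 4.61e+06, ∠N ≈ 89.88°
|D| = √(84420164² + 14383200²) ≈ 8.5637e+07, ∠D ≈ 170.33°
|L| = 4.61e+06 / 8.5637e+07 ≈ 0.053832
Gain = 20 log₁₀(0.053832) ≈ -25.38 dB
∠L = 89.88° − 170.33° = -80.45°

ω = 922: -10.0 dB, -11.6°; ω = 9220: -25.4 dB, -80.5°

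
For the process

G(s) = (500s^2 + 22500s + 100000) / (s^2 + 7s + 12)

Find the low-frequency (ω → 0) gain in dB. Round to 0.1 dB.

78.4 dB

G(0) = 100000 / 12 ≈ 8333.3
20 log₁₀(8333.3) ≈ 78.42 dB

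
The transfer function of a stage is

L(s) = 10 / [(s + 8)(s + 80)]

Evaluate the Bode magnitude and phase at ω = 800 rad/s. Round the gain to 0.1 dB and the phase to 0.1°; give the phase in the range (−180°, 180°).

At s = jω = j800:
pole (s+8): 8 + j800 → |·| = √(8²+800²) = √640064 ≈ 800.04, ∠ = arctan(800/8) ≈ 89.43°
pole (s+80): 80 + j800 → |·| = √(80²+800²) = √646400 ≈ 803.99, ∠ = arctan(800/80) ≈ 84.29°
|L| = 10 / 6.4322e+05 ≈ 1.5547e-05
Gain = 20 log₁₀(1.5547e-05) ≈ -96.17 dB
∠L = 0.00° − 173.72° = -173.72°

-96.2 dB, -173.7°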